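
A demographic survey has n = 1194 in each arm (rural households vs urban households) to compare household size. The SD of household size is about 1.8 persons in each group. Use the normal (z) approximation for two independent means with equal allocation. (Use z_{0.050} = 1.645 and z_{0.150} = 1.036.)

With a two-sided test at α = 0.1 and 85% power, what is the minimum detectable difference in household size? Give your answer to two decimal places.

δ = (z_{α/2} + z_β) · √((σ₁²+σ₂²)/n)
  = (1.645 + 1.036) · √(6.48/1194)
  = 2.681 · √0.00543
  = 2.681 · 0.0737
  = 0.1975

Minimum detectable difference ≈ 0.20 persons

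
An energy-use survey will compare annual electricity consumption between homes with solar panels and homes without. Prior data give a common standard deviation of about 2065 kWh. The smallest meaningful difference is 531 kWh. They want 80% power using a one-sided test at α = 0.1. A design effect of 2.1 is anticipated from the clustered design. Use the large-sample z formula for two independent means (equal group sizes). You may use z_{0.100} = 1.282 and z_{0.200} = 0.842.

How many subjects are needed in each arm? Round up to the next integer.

n = (z_α + z_β)² · (σ₁² + σ₂²) / δ²
  = (1.282 + 0.842)² · (2·2065² = 8528450) / 531²
  = 4.5114 · 8528450 / 281961
  = 136.46
Design effect: 2.1 × 136.46 = 286.56.
Round up → n = 287 per group.

n = 287 per group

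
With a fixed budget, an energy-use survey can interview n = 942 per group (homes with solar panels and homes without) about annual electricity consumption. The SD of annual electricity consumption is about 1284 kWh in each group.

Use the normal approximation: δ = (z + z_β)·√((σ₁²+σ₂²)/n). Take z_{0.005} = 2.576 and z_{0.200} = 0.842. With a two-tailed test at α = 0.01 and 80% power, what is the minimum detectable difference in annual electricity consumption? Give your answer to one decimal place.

δ = (z_{α/2} + z_β) · √((σ₁²+σ₂²)/n)
  = (2.576 + 0.842) · √(3297312/942)
  = 3.418 · √3500.3
  = 3.418 · 59.1636
  = 202.2212

Minimum detectable difference ≈ 202.2 kWh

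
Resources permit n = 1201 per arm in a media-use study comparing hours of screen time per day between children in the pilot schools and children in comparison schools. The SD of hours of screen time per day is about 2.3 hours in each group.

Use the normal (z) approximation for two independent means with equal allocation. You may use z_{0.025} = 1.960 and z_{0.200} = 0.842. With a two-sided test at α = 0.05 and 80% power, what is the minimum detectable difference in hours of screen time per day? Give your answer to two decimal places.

Minimum detectable difference ≈ 0.26 hours

δ = (z_{α/2} + z_β) · √((σ₁²+σ₂²)/n)
  = (1.960 + 0.842) · √(10.58/1201)
  = 2.802 · √0.00881
  = 2.802 · 0.0939
  = 0.2630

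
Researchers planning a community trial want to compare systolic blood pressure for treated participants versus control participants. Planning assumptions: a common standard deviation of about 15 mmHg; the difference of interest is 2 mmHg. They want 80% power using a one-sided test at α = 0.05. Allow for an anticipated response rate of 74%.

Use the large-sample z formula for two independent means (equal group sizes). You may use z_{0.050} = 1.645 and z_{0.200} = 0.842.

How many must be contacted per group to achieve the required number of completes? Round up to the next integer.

n = 941 per group

n = (z_α + z_β)² · (σ₁² + σ₂²) / δ²
  = (1.645 + 0.842)² · (2·15² = 450) / 2²
  = 6.1852 · 450 / 4
  = 695.83
Adjust for 74% response: 695.83 / 0.74 = 940.31.
Round up → n = 941 per group.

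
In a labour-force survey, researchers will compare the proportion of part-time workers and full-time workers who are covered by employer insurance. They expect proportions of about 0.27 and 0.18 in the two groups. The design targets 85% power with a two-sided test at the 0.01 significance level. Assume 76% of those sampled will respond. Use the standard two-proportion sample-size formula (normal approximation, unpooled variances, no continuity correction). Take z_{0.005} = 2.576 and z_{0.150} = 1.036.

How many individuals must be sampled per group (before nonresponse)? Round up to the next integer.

n = (z_{α/2} + z_β)² · [p₁(1−p₁) + p₂(1−p₂)] / (p₁ − p₂)²
  = (2.576 + 1.036)² · (0.27·0.73 + 0.18·0.82) / (0.09)²
  = (3.612)² · (0.1971 + 0.1476) / 0.0081
  = 13.0465 · 0.3447 / 0.0081
  = 555.20
Adjust for 76% response: 555.20 / 0.76 = 730.53.
Round up → n = 731 per group.

n = 731 per group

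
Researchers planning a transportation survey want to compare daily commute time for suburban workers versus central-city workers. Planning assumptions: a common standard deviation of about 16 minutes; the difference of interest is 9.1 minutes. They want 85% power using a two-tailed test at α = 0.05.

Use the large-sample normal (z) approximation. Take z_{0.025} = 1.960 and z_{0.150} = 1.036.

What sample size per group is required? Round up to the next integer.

n = 56 per group

n = (z_{α/2} + z_β)² · (σ₁² + σ₂²) / δ²
  = (1.960 + 1.036)² · (2·16² = 512) / 9.1²
  = 8.9760 · 512 / 82.81
  = 55.50
Round up → n = 56 per group.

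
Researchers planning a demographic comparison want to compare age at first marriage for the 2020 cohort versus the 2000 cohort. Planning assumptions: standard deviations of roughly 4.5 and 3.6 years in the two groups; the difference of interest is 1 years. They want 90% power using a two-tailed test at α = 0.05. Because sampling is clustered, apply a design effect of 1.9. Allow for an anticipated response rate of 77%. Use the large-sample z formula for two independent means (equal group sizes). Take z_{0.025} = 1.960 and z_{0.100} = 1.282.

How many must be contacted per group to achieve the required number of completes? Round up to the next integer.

n = 862 per group

n = (z_{α/2} + z_β)² · (σ₁² + σ₂²) / δ²
  = (1.960 + 1.282)² · (4.5² + 3.6² = 33.21) / 1²
  = 10.5106 · 33.21 / 1
  = 349.06
Design effect: 1.9 × 349.06 = 663.21.
Adjust for 77% response: 663.21 / 0.77 = 861.31.
Round up → n = 862 per group.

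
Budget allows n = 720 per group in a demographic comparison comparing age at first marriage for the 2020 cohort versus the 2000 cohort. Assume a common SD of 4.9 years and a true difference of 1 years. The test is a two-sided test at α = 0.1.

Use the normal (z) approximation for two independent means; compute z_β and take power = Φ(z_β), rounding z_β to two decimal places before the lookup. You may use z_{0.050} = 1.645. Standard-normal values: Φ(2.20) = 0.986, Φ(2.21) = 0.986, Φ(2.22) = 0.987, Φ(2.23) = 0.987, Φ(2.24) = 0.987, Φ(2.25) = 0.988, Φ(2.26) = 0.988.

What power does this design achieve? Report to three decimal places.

z_β = δ·√(n/(σ₁²+σ₂²)) − z_{α/2}
    = 1 · √(720/48.02) − 1.645
    = 1 · 3.87218 − 1.645
    = 3.8722 − 1.645 = 2.2272 → 2.23
Power = Φ(2.23) = 0.987.

Power ≈ 0.987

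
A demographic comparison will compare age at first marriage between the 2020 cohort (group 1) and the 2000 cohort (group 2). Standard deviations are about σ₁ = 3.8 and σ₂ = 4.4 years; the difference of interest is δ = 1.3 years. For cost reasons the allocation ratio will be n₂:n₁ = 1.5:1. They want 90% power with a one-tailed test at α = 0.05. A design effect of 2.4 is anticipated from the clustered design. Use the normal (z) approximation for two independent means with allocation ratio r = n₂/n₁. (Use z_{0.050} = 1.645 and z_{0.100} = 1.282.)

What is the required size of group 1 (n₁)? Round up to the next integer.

n₁ = 333

n₁ = (z_α + z_β)² · (σ₁² + σ₂²/r) / δ²
   = (1.645 + 1.282)² · (3.8² + 4.4²/1.5) / 1.3²
   = 8.5673 · (14.44 + 12.9067) / 1.69
   = 8.5673 · 27.3467 / 1.69
   = 138.63
Design effect: 2.4 × 138.63 = 332.72.
Round up → n₁ = 333; n₂ = r·n₁ = 1.5 × 333 = 500.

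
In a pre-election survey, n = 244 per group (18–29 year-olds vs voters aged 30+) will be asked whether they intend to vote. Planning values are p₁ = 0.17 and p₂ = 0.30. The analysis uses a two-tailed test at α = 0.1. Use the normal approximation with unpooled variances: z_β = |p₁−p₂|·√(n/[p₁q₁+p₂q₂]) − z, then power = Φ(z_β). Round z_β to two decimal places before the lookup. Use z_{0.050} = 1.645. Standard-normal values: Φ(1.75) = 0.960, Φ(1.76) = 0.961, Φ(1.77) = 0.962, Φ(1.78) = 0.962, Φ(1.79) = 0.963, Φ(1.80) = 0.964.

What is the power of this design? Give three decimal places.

z_β = |p₁−p₂|·√(n/[p₁q₁+p₂q₂]) − z_{α/2}
    = 0.13 · √(244/0.3511) − 1.645
    = 0.13 · 26.3621 − 1.645
    = 3.4271 − 1.645 = 1.7821 → 1.78
Power = Φ(1.78) = 0.962.

Power ≈ 0.962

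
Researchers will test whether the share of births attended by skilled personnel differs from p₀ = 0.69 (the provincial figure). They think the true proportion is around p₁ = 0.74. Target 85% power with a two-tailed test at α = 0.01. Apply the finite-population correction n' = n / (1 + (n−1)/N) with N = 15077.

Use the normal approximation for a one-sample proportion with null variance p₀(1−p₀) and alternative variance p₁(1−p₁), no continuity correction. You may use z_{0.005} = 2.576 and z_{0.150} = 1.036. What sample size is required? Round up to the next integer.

n = 1011

n = [z_{α/2}·√(p₀q₀) + z_β·√(p₁q₁)]² / (p₁ − p₀)²
  = [2.576·√(0.69·0.31) + 1.036·√(0.74·0.26)]² / (0.05)²
  = [2.576·0.4625 + 1.036·0.4386]² / 0.0025
  = [1.6458]² / 0.0025
  = 1083.47
Finite-population correction (N = 15077): 1083.47 / (1 + (1083.47 − 1)/15077) = 1010.89.
Round up → n = 1011.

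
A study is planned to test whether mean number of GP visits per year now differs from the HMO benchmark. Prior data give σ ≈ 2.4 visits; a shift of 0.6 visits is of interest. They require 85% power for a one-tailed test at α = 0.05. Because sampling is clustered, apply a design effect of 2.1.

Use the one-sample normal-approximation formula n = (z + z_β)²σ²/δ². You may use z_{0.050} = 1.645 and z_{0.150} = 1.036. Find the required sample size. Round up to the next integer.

n = (z_α + z_β)² · σ² / δ²
  = (1.645 + 1.036)² · 2.4² / 0.6²
  = 7.1878 · 5.76 / 0.36
  = 115.00
Design effect: 2.1 × 115.00 = 241.51.
Round up → n = 242.

n = 242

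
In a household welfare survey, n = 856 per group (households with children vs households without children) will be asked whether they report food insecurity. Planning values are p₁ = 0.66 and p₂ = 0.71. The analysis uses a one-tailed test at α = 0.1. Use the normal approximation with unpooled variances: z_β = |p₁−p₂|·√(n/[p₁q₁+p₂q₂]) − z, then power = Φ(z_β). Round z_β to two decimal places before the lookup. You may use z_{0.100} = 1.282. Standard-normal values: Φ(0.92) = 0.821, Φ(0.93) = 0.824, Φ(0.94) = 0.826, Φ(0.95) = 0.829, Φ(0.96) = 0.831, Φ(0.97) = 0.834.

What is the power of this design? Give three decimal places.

z_β = |p₁−p₂|·√(n/[p₁q₁+p₂q₂]) − z_α
    = 0.05 · √(856/0.4303) − 1.282
    = 0.05 · 44.6017 − 1.282
    = 2.2301 − 1.282 = 0.9481 → 0.95
Power = Φ(0.95) = 0.829.

Power ≈ 0.829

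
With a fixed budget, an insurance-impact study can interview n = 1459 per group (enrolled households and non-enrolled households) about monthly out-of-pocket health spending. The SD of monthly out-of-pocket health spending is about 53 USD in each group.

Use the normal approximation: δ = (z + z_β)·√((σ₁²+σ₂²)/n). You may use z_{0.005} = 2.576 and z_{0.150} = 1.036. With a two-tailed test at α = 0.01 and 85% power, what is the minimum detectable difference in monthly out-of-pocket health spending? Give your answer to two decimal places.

δ = (z_{α/2} + z_β) · √((σ₁²+σ₂²)/n)
  = (2.576 + 1.036) · √(5618/1459)
  = 3.612 · √3.8506
  = 3.612 · 1.9623
  = 7.0878

Minimum detectable difference ≈ 7.09 USD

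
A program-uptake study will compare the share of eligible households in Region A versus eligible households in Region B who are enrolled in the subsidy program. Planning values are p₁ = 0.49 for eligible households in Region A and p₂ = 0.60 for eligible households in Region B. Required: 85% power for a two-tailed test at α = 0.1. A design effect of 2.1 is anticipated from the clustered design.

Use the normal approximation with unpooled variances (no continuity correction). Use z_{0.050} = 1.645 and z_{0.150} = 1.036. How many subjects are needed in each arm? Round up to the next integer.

n = 612 per group

n = (z_{α/2} + z_β)² · [p₁(1−p₁) + p₂(1−p₂)] / (p₁ − p₂)²
  = (1.645 + 1.036)² · (0.49·0.51 + 0.60·0.40) / (-0.11)²
  = (2.681)² · (0.2499 + 0.2400) / 0.0121
  = 7.1878 · 0.4899 / 0.0121
  = 291.02
Design effect: 2.1 × 291.02 = 611.13.
Round up → n = 612 per group.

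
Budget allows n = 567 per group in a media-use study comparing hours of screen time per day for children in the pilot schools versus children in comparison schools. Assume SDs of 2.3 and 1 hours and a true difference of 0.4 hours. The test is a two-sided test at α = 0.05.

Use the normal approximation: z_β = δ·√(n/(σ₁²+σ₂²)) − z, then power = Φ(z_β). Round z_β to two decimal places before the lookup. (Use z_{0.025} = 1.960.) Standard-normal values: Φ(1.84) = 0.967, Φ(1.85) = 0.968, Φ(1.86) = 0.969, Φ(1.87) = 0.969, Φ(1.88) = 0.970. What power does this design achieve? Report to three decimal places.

Power ≈ 0.967

z_β = δ·√(n/(σ₁²+σ₂²)) − z_{α/2}
    = 0.4 · √(567/6.29) − 1.960
    = 0.4 · 9.49437 − 1.960
    = 3.7977 − 1.960 = 1.8377 → 1.84
Power = Φ(1.84) = 0.967.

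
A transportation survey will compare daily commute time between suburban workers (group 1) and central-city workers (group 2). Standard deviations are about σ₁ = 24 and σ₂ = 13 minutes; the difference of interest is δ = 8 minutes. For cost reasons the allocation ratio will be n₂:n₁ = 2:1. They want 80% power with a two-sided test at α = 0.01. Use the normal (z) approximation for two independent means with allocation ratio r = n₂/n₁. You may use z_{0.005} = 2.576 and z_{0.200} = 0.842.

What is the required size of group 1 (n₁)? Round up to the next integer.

n₁ = 121

n₁ = (z_{α/2} + z_β)² · (σ₁² + σ₂²/r) / δ²
   = (2.576 + 0.842)² · (24² + 13²/2) / 8²
   = 11.6827 · (576 + 84.5) / 64
   = 11.6827 · 660.5 / 64
   = 120.57
Round up → n₁ = 121; n₂ = r·n₁ = 2 × 121 = 242.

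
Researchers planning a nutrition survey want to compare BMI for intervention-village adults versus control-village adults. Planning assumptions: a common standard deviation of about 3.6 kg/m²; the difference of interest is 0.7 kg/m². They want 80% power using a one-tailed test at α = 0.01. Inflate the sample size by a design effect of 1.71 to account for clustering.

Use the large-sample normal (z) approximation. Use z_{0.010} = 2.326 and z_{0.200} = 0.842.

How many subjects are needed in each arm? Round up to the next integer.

n = (z_α + z_β)² · (σ₁² + σ₂²) / δ²
  = (2.326 + 0.842)² · (2·3.6² = 25.92) / 0.7²
  = 10.0362 · 25.92 / 0.49
  = 530.90
Design effect: 1.71 × 530.90 = 907.83.
Round up → n = 908 per group.

n = 908 per group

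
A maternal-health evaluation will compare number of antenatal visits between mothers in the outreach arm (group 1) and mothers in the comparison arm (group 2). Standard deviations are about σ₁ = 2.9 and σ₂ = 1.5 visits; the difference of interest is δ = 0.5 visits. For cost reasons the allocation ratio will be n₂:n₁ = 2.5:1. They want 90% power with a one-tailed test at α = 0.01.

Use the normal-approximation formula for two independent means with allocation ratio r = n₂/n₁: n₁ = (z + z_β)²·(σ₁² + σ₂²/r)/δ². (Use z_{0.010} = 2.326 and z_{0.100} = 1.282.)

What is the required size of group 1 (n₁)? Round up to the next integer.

n₁ = 485

n₁ = (z_α + z_β)² · (σ₁² + σ₂²/r) / δ²
   = (2.326 + 1.282)² · (2.9² + 1.5²/2.5) / 0.5²
   = 13.0177 · (8.41 + 0.9) / 0.25
   = 13.0177 · 9.31 / 0.25
   = 484.78
Round up → n₁ = 485; n₂ = r·n₁ = 2.5 × 485 = 1213.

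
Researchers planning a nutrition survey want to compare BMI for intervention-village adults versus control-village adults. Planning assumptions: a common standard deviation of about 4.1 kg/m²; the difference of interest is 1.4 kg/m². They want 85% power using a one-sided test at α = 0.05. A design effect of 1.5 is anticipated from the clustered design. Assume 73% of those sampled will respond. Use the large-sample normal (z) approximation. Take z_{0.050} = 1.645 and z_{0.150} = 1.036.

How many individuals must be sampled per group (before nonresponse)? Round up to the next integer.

n = (z_α + z_β)² · (σ₁² + σ₂²) / δ²
  = (1.645 + 1.036)² · (2·4.1² = 33.62) / 1.4²
  = 7.1878 · 33.62 / 1.96
  = 123.29
Design effect: 1.5 × 123.29 = 184.94.
Adjust for 73% response: 184.94 / 0.73 = 253.34.
Round up → n = 254 per group.

n = 254 per group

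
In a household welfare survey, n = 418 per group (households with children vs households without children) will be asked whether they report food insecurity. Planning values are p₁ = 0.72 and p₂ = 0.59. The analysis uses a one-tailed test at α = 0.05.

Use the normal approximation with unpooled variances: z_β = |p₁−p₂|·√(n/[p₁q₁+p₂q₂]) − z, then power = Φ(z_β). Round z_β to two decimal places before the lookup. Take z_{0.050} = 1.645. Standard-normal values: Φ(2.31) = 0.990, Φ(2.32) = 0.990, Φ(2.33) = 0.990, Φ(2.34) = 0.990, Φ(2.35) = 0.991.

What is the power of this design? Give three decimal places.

Power ≈ 0.991

z_β = |p₁−p₂|·√(n/[p₁q₁+p₂q₂]) − z_α
    = 0.13 · √(418/0.4435) − 1.645
    = 0.13 · 30.7002 − 1.645
    = 3.9910 − 1.645 = 2.3460 → 2.35
Power = Φ(2.35) = 0.991.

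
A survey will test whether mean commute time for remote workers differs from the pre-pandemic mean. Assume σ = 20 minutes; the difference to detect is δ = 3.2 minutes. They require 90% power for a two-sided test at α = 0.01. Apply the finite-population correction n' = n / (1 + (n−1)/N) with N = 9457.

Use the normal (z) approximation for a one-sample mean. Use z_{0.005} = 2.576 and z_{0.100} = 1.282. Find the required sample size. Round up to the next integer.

n = 548

n = (z_{α/2} + z_β)² · σ² / δ²
  = (2.576 + 1.282)² · 20² / 3.2²
  = 14.8842 · 400 / 10.24
  = 581.41
Finite-population correction (N = 9457): 581.41 / (1 + (581.41 − 1)/9457) = 547.79.
Round up → n = 548.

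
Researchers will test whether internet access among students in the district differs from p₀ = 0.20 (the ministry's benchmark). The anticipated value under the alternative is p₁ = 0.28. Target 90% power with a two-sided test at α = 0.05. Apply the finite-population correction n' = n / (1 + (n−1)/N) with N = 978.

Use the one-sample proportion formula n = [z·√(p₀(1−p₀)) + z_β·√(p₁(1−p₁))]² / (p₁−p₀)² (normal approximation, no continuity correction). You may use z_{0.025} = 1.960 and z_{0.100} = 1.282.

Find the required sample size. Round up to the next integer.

n = [z_{α/2}·√(p₀q₀) + z_β·√(p₁q₁)]² / (p₁ − p₀)²
  = [1.960·√(0.20·0.80) + 1.282·√(0.28·0.72)]² / (0.08)²
  = [1.960·0.4000 + 1.282·0.4490]² / 0.0064
  = [1.3596]² / 0.0064
  = 288.84
Finite-population correction (N = 978): 288.84 / (1 + (288.84 − 1)/978) = 223.16.
Round up → n = 224.

n = 224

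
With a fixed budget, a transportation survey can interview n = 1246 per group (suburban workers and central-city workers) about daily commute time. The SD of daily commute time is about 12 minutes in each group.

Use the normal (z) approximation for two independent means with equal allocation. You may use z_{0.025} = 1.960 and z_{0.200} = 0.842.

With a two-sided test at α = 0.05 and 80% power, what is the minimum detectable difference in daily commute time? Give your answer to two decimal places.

δ = (z_{α/2} + z_β) · √((σ₁²+σ₂²)/n)
  = (1.960 + 0.842) · √(288/1246)
  = 2.802 · √0.23114
  = 2.802 · 0.4808
  = 1.3471

Minimum detectable difference ≈ 1.35 minutes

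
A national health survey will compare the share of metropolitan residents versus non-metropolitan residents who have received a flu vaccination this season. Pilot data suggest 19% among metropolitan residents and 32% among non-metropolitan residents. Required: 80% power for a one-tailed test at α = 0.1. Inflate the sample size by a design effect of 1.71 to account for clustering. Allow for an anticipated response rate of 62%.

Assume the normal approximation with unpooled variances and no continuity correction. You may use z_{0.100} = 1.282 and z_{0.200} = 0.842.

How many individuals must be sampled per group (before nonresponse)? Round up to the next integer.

n = 274 per group

n = (z_α + z_β)² · [p₁(1−p₁) + p₂(1−p₂)] / (p₁ − p₂)²
  = (1.282 + 0.842)² · (0.19·0.81 + 0.32·0.68) / (-0.13)²
  = (2.124)² · (0.1539 + 0.2176) / 0.0169
  = 4.5114 · 0.3715 / 0.0169
  = 99.17
Design effect: 1.71 × 99.17 = 169.58.
Adjust for 62% response: 169.58 / 0.62 = 273.52.
Round up → n = 274 per group.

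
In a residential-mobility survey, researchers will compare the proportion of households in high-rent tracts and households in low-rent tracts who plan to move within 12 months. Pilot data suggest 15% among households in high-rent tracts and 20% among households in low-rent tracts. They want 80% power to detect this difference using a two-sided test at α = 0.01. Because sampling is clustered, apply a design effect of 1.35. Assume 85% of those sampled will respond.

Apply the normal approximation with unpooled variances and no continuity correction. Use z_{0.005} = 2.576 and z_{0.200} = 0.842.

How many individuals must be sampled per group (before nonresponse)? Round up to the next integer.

n = 2134 per group

n = (z_{α/2} + z_β)² · [p₁(1−p₁) + p₂(1−p₂)] / (p₁ − p₂)²
  = (2.576 + 0.842)² · (0.15·0.85 + 0.20·0.80) / (-0.05)²
  = (3.418)² · (0.1275 + 0.1600) / 0.0025
  = 11.6827 · 0.2875 / 0.0025
  = 1343.51
Design effect: 1.35 × 1343.51 = 1813.74.
Adjust for 85% response: 1813.74 / 0.85 = 2133.82.
Round up → n = 2134 per group.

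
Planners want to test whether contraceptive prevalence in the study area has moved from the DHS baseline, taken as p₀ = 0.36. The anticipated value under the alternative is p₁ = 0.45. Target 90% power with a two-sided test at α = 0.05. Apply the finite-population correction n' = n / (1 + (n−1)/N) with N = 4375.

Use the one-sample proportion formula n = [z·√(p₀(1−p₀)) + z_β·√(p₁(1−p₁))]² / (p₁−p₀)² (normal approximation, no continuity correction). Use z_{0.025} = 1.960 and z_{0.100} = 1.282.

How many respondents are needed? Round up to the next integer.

n = [z_{α/2}·√(p₀q₀) + z_β·√(p₁q₁)]² / (p₁ − p₀)²
  = [1.960·√(0.36·0.64) + 1.282·√(0.45·0.55)]² / (0.09)²
  = [1.960·0.4800 + 1.282·0.4975]² / 0.0081
  = [1.5786]² / 0.0081
  = 307.65
Finite-population correction (N = 4375): 307.65 / (1 + (307.65 − 1)/4375) = 287.50.
Round up → n = 288.

n = 288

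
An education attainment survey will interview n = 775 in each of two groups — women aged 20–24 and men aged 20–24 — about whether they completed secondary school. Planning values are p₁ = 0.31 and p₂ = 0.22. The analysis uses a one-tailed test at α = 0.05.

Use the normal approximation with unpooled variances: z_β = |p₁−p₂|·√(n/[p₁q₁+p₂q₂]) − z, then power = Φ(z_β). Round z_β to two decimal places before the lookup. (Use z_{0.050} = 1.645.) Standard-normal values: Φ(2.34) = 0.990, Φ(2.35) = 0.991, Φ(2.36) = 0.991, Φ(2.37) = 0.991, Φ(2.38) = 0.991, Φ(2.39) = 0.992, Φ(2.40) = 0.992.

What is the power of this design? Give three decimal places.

Power ≈ 0.992

z_β = |p₁−p₂|·√(n/[p₁q₁+p₂q₂]) − z_α
    = 0.09 · √(775/0.3855) − 1.645
    = 0.09 · 44.8372 − 1.645
    = 4.0353 − 1.645 = 2.3903 → 2.39
Power = Φ(2.39) = 0.992.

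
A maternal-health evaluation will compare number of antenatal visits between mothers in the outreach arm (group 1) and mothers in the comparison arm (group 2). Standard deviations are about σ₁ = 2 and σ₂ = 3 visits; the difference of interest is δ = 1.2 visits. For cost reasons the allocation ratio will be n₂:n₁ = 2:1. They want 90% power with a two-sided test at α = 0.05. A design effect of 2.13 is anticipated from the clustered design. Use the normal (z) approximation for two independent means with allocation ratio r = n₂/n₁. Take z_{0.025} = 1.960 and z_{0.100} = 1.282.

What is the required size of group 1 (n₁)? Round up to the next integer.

n₁ = (z_{α/2} + z_β)² · (σ₁² + σ₂²/r) / δ²
   = (1.960 + 1.282)² · (2² + 3²/2) / 1.2²
   = 10.5106 · (4 + 4.5) / 1.44
   = 10.5106 · 8.5 / 1.44
   = 62.04
Design effect: 2.13 × 62.04 = 132.15.
Round up → n₁ = 133; n₂ = r·n₁ = 2 × 133 = 266.

n₁ = 133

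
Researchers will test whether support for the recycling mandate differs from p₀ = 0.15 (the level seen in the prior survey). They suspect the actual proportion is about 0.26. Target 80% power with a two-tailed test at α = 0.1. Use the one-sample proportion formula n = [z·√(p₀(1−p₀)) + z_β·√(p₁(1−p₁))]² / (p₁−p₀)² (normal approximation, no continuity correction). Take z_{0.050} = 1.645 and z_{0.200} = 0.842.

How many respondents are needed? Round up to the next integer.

n = [z_{α/2}·√(p₀q₀) + z_β·√(p₁q₁)]² / (p₁ − p₀)²
  = [1.645·√(0.15·0.85) + 0.842·√(0.26·0.74)]² / (0.11)²
  = [1.645·0.3571 + 0.842·0.4386]² / 0.0121
  = [0.9567]² / 0.0121
  = 75.64
Round up → n = 76.

n = 76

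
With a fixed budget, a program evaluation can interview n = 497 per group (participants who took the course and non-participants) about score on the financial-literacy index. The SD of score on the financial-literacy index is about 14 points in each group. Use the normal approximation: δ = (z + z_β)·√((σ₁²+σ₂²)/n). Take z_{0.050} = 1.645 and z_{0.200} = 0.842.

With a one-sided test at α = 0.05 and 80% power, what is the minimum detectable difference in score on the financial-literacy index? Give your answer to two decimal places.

Minimum detectable difference ≈ 2.21 points

δ = (z_α + z_β) · √((σ₁²+σ₂²)/n)
  = (1.645 + 0.842) · √(392/497)
  = 2.487 · √0.78873
  = 2.487 · 0.8881
  = 2.2087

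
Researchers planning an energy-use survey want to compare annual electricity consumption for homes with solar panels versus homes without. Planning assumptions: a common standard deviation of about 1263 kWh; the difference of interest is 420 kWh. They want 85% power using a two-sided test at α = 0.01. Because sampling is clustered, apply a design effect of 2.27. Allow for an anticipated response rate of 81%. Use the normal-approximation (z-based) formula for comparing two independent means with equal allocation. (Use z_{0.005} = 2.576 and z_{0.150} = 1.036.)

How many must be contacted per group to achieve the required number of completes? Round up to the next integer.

n = (z_{α/2} + z_β)² · (σ₁² + σ₂²) / δ²
  = (2.576 + 1.036)² · (2·1263² = 3190338) / 420²
  = 13.0465 · 3190338 / 176400
  = 235.96
Design effect: 2.27 × 235.96 = 535.62.
Adjust for 81% response: 535.62 / 0.81 = 661.26.
Round up → n = 662 per group.

n = 662 per group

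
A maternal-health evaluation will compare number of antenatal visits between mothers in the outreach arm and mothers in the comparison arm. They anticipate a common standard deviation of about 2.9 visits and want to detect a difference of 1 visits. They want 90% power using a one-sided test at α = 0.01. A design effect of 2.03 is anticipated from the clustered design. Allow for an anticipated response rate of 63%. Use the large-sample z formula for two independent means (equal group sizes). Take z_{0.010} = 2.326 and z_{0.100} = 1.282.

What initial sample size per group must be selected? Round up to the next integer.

n = 706 per group

n = (z_α + z_β)² · (σ₁² + σ₂²) / δ²
  = (2.326 + 1.282)² · (2·2.9² = 16.82) / 1²
  = 13.0177 · 16.82 / 1
  = 218.96
Design effect: 2.03 × 218.96 = 444.48.
Adjust for 63% response: 444.48 / 0.63 = 705.53.
Round up → n = 706 per group.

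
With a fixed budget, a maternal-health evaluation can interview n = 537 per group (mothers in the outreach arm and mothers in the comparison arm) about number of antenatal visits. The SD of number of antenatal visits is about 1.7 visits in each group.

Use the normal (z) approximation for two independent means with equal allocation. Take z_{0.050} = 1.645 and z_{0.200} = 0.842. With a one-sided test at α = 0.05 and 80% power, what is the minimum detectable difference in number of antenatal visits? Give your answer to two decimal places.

δ = (z_α + z_β) · √((σ₁²+σ₂²)/n)
  = (1.645 + 0.842) · √(5.78/537)
  = 2.487 · √0.01076
  = 2.487 · 0.1037
  = 0.2580

Minimum detectable difference ≈ 0.26 visits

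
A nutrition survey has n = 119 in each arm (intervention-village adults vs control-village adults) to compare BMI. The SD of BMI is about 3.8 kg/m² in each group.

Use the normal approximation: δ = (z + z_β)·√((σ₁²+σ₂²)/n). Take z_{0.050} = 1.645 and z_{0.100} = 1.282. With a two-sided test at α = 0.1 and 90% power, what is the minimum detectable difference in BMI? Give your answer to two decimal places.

δ = (z_{α/2} + z_β) · √((σ₁²+σ₂²)/n)
  = (1.645 + 1.282) · √(28.88/119)
  = 2.927 · √0.24269
  = 2.927 · 0.4926
  = 1.4419

Minimum detectable difference ≈ 1.44 kg/m²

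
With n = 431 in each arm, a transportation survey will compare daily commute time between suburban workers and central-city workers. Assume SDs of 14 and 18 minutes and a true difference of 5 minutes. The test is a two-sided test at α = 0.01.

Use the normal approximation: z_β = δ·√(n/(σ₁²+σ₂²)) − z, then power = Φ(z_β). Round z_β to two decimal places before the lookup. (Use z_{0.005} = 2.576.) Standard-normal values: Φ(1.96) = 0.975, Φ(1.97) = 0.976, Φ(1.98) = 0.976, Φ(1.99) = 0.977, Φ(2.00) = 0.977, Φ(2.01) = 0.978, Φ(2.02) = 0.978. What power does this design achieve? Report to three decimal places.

z_β = δ·√(n/(σ₁²+σ₂²)) − z_{α/2}
    = 5 · √(431/520) − 2.576
    = 5 · 0.91041 − 2.576
    = 4.5520 − 2.576 = 1.9760 → 1.98
Power = Φ(1.98) = 0.976.

Power ≈ 0.976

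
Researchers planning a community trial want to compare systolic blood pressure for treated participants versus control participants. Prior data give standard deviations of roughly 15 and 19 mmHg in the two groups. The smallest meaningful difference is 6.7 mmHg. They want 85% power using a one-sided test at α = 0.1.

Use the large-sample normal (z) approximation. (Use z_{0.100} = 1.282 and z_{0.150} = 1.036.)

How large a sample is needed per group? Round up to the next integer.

n = 71 per group

n = (z_α + z_β)² · (σ₁² + σ₂²) / δ²
  = (1.282 + 1.036)² · (15² + 19² = 586) / 6.7²
  = 5.3731 · 586 / 44.89
  = 70.14
Round up → n = 71 per group.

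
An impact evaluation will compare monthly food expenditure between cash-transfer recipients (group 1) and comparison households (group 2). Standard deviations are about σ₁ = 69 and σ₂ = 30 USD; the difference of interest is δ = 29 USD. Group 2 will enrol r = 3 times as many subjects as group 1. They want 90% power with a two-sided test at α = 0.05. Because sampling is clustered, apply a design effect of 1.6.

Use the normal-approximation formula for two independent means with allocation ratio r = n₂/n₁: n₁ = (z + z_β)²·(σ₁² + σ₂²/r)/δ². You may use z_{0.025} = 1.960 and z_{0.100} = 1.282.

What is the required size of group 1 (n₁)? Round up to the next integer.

n₁ = (z_{α/2} + z_β)² · (σ₁² + σ₂²/r) / δ²
   = (1.960 + 1.282)² · (69² + 30²/3) / 29²
   = 10.5106 · (4761 + 300) / 841
   = 10.5106 · 5061 / 841
   = 63.25
Design effect: 1.6 × 63.25 = 101.20.
Round up → n₁ = 102; n₂ = r·n₁ = 3 × 102 = 306.

n₁ = 102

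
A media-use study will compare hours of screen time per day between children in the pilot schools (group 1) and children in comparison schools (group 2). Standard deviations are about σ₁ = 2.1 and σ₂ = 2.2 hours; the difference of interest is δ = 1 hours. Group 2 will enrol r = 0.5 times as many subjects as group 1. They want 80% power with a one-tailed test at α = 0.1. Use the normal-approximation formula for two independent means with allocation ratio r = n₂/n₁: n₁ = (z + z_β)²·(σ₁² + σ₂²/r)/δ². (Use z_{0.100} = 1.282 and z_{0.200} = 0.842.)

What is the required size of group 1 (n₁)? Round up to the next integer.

n₁ = (z_α + z_β)² · (σ₁² + σ₂²/r) / δ²
   = (1.282 + 0.842)² · (2.1² + 2.2²/0.5) / 1²
   = 4.5114 · (4.41 + 9.68) / 1
   = 4.5114 · 14.09 / 1
   = 63.57
Round up → n₁ = 64; n₂ = r·n₁ = 0.5 × 64 = 32.

n₁ = 64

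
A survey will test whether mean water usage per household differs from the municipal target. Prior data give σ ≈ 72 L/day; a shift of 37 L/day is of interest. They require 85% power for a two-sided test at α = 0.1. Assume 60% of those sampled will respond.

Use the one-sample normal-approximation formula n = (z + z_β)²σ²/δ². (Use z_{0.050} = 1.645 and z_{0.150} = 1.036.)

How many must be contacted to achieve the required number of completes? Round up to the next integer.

n = (z_{α/2} + z_β)² · σ² / δ²
  = (1.645 + 1.036)² · 72² / 37²
  = 7.1878 · 5184 / 1369
  = 27.22
Adjust for 60% response: 27.22 / 0.60 = 45.36.
Round up → n = 46.

n = 46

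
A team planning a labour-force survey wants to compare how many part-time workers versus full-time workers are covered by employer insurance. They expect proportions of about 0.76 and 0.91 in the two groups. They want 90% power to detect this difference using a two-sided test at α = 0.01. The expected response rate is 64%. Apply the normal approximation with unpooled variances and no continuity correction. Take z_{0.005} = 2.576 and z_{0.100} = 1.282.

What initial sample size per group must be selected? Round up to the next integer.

n = 274 per group

n = (z_{α/2} + z_β)² · [p₁(1−p₁) + p₂(1−p₂)] / (p₁ − p₂)²
  = (2.576 + 1.282)² · (0.76·0.24 + 0.91·0.09) / (-0.15)²
  = (3.858)² · (0.1824 + 0.0819) / 0.0225
  = 14.8842 · 0.2643 / 0.0225
  = 174.84
Adjust for 64% response: 174.84 / 0.64 = 273.19.
Round up → n = 274 per group.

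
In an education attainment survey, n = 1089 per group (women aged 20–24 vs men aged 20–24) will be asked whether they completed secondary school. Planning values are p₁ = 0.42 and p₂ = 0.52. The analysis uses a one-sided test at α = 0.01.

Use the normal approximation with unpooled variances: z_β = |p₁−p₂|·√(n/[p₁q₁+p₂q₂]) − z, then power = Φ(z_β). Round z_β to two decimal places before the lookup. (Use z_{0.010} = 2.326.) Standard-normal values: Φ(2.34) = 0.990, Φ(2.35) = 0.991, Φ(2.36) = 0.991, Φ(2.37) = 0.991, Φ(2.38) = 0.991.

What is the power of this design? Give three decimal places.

z_β = |p₁−p₂|·√(n/[p₁q₁+p₂q₂]) − z_α
    = 0.10 · √(1089/0.4932) − 2.326
    = 0.10 · 46.9897 − 2.326
    = 4.6990 − 2.326 = 2.3730 → 2.37
Power = Φ(2.37) = 0.991.

Power ≈ 0.991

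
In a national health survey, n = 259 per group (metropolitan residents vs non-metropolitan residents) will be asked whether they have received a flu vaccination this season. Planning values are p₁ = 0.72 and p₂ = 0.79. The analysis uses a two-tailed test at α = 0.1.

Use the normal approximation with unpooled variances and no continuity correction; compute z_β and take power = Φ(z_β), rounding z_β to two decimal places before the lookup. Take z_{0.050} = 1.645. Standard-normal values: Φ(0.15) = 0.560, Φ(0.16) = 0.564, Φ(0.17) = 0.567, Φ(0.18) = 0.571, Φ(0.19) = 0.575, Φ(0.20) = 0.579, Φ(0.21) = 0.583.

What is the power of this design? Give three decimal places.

z_β = |p₁−p₂|·√(n/[p₁q₁+p₂q₂]) − z_{α/2}
    = 0.07 · √(259/0.3675) − 1.645
    = 0.07 · 26.5474 − 1.645
    = 1.8583 − 1.645 = 0.2133 → 0.21
Power = Φ(0.21) = 0.583.

Power ≈ 0.583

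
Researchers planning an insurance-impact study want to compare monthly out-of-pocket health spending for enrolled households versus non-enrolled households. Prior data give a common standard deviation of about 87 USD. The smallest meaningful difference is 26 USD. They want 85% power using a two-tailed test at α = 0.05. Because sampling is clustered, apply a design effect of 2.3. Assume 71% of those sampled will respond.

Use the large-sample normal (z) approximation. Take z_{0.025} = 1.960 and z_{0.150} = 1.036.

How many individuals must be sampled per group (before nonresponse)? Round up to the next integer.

n = 652 per group

n = (z_{α/2} + z_β)² · (σ₁² + σ₂²) / δ²
  = (1.960 + 1.036)² · (2·87² = 15138) / 26²
  = 8.9760 · 15138 / 676
  = 201.00
Design effect: 2.3 × 201.00 = 462.31.
Adjust for 71% response: 462.31 / 0.71 = 651.14.
Round up → n = 652 per group.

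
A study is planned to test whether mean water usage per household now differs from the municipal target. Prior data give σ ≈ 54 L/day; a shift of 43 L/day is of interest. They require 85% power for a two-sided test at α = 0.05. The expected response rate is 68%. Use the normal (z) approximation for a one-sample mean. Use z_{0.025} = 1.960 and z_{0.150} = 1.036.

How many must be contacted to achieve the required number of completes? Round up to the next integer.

n = 21

n = (z_{α/2} + z_β)² · σ² / δ²
  = (1.960 + 1.036)² · 54² / 43²
  = 8.9760 · 2916 / 1849
  = 14.16
Adjust for 68% response: 14.16 / 0.68 = 20.82.
Round up → n = 21.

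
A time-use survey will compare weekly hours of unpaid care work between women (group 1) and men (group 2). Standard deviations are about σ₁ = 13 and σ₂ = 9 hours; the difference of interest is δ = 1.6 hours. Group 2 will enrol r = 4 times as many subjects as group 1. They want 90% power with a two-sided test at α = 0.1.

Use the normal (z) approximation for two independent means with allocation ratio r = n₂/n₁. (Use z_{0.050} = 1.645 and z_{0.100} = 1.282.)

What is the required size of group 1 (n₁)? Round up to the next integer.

n₁ = (z_{α/2} + z_β)² · (σ₁² + σ₂²/r) / δ²
   = (1.645 + 1.282)² · (13² + 9²/4) / 1.6²
   = 8.5673 · (169 + 20.25) / 2.56
   = 8.5673 · 189.25 / 2.56
   = 633.35
Round up → n₁ = 634; n₂ = r·n₁ = 4 × 634 = 2536.

n₁ = 634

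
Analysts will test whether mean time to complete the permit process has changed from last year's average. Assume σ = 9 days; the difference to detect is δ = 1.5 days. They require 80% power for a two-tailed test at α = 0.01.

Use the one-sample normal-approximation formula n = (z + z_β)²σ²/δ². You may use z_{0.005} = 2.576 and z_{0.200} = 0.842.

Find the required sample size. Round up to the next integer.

n = 421

n = (z_{α/2} + z_β)² · σ² / δ²
  = (2.576 + 0.842)² · 9² / 1.5²
  = 11.6827 · 81 / 2.25
  = 420.58
Round up → n = 421.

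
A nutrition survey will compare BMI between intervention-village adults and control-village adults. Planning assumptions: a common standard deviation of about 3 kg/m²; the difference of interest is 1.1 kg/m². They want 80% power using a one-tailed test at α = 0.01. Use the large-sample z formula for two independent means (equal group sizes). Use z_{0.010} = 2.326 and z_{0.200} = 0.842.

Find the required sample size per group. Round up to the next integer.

n = 150 per group

n = (z_α + z_β)² · (σ₁² + σ₂²) / δ²
  = (2.326 + 0.842)² · (2·3² = 18) / 1.1²
  = 10.0362 · 18 / 1.21
  = 149.30
Round up → n = 150 per group.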